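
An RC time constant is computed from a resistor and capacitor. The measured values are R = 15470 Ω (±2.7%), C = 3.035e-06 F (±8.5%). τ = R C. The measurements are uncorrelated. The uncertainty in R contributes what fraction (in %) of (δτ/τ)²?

9.17%

(δτ/τ)² = (1·δR/R)² + (1·δC/C)²
  R term: (1×0.0270)² = 0.000729
  C term: (1×0.0850)² = 0.00723
Total = 0.00795. Share from R = 0.000729/0.00795 = 0.0917.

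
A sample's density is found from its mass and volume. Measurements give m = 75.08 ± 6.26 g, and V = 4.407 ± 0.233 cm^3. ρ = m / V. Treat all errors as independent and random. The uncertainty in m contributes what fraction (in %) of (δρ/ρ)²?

(δρ/ρ)² = (1·δm/m)² + (-1·δV/V)²
  m term: (1×0.0834)² = 0.00695
  V term: (-1×0.0529)² = 0.00280
Total = 0.00975. Share from m = 0.00695/0.00975 = 0.713.

71.3%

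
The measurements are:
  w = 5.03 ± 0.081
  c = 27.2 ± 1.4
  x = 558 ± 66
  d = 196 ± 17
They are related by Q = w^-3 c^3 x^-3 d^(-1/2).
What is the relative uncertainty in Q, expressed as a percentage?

39.2%

For a monomial Q ∝ w^-3, c^3, x^-3, d^(-1/2), fractional errors add in quadrature:
  (-3·δw/w)² = (-3×0.0161)² = 0.00233;  (3·δc/c)² = (3×0.0515)² = 0.0238;  (-3·δx/x)² = (-3×0.118)² = 0.126;  (−½·δd/d)² = (-0.5×0.0867)² = 0.00188
δQ/Q = √(0.154) = 0.392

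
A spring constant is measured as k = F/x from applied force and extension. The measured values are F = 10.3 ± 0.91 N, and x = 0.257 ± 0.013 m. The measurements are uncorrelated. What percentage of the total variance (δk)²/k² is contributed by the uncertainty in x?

(δk/k)² = (1·δF/F)² + (-1·δx/x)²
  F term: (1×0.0883)² = 0.00781
  x term: (-1×0.0506)² = 0.00256
Total = 0.0104. Share from x = 0.00256/0.0104 = 0.247.

24.7%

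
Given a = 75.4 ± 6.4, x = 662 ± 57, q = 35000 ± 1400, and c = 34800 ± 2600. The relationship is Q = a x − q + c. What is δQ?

6720

Let p = a·x = 49900. δp/p = √((1·δa/a)² + (1·δx/x)²) = √(0.00720 + 0.00741) = 0.121, so δp = 6040.
Q = p − q + c: δQ = √(δp² + δq² + δc²) = √(3.64e+07 + 1.96e+06 + 6.76e+06) = 6720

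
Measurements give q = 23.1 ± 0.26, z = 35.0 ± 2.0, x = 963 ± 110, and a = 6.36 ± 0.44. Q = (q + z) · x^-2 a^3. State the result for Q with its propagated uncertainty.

0.0161 ± 0.00501

Let u = q + z = 58.1. δu = √(δq² + δz²) = √(0.0676 + 4.00) = 2.02, so δu/u = 0.0347.
Q is then a monomial in u, x, a:
δQ/Q = √((δu/u)² + (-2·δx/x)² + (3·δa/a)²) = √(0.00120 + 0.0522 + 0.0431) = 0.311
Q = 0.0161, so δQ = 0.311 × 0.0161 = 0.00501.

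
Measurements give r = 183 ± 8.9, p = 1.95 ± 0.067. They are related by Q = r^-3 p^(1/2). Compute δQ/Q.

0.147

Products/powers → add relative errors in quadrature, weighted by exponent:
  (-3·δr/r)² = (-3×0.0486)² = 0.0213;  (½·δp/p)² = (0.5×0.0344)² = 0.000295
δQ/Q = √(0.0216) = 0.147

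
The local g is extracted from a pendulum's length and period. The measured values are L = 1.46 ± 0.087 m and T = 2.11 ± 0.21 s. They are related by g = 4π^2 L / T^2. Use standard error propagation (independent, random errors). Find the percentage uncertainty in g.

Relative error in a monomial: (δg/g)² = Σ (nᵢ · δxᵢ/xᵢ)².
  (1·δL/L)² = (1×0.0596)² = 0.00355;  (-2·δT/T)² = (-2×0.0995)² = 0.0396
δg/g = √(0.0432) = 0.208

20.8%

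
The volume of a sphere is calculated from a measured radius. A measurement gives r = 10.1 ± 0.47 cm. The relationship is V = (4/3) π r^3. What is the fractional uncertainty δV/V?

For a monomial V ∝ r^3, fractional errors add in quadrature:
  (3·δr/r)² = (3×0.0465)² = 0.0195
δV/V = √(0.0195) = 0.140

0.140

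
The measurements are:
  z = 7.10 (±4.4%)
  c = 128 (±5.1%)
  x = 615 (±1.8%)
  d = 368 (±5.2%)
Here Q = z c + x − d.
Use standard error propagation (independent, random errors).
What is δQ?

65.1

Let p = z·c = 909. δp/p = √((1·δz/z)² + (1·δc/c)²) = √(0.00194 + 0.00260) = 0.0674, so δp = 61.2.
Q = p + x − d: δQ = √(δp² + δx² + δd²) = √(3750 + 123 + 366) = 65.1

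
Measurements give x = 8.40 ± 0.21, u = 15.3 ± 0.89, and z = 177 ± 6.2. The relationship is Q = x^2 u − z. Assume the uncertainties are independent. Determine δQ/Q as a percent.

Let p = x^2·u = 1080. δp/p = √((2·δx/x)² + (1·δu/u)²) = √(0.00250 + 0.00338) = 0.0767, so δp = 82.8.
Q = p − z: δQ = √(δp² + δz²) = √(6860 + 38.4) = 83.0
Q = 903, so δQ/Q = 83.0/903 = 0.0920.

9.20%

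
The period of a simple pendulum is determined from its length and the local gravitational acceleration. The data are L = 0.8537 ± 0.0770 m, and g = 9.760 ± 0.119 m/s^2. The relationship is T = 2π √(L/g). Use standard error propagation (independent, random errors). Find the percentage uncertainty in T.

4.55%

Relative error in a monomial: (δT/T)² = Σ (nᵢ · δxᵢ/xᵢ)².
  (½·δL/L)² = (0.5×0.0902)² = 0.00203;  (−½·δg/g)² = (-0.5×0.0122)² = 3.72e-05
δT/T = √(0.00207) = 0.0455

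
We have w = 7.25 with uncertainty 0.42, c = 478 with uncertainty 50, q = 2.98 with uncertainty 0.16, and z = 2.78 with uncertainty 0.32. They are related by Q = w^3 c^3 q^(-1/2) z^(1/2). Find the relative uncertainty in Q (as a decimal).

Products/powers → add relative errors in quadrature, weighted by exponent:
  (3·δw/w)² = (3×0.0579)² = 0.0302;  (3·δc/c)² = (3×0.105)² = 0.0985;  (−½·δq/q)² = (-0.5×0.0537)² = 0.000721;  (½·δz/z)² = (0.5×0.115)² = 0.00331
δQ/Q = √(0.133) = 0.364

0.364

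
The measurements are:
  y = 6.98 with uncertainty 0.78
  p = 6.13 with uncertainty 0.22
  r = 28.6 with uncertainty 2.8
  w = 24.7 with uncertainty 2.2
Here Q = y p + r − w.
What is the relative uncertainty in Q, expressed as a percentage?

Let h = y·p = 42.8. δh/h = √((1·δy/y)² + (1·δp/p)²) = √(0.0125 + 0.00129) = 0.117, so δh = 5.02.
Q = h + r − w: δQ = √(δh² + δr² + δw²) = √(25.2 + 7.84 + 4.84) = 6.16
Q = 46.7, so δQ/Q = 6.16/46.7 = 0.132.

13.2%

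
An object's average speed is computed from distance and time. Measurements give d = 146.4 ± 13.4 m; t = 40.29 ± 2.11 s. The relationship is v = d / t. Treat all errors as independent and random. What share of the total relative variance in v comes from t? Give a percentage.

24.7%

(δv/v)² = (1·δd/d)² + (-1·δt/t)²
  d term: (1×0.0915)² = 0.00838
  t term: (-1×0.0524)² = 0.00274
Total = 0.0111. Share from t = 0.00274/0.0111 = 0.247.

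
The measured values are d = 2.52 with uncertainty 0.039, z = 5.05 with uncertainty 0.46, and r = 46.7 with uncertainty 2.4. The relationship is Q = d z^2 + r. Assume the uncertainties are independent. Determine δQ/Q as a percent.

10.8%

Let p = d·z^2 = 64.3. δp/p = √((1·δd/d)² + (2·δz/z)²) = √(0.000240 + 0.0332) = 0.183, so δp = 11.8.
Q = p + r: δQ = √(δp² + δr²) = √(138 + 5.76) = 12.0
Q = 111, so δQ/Q = 12.0/111 = 0.108.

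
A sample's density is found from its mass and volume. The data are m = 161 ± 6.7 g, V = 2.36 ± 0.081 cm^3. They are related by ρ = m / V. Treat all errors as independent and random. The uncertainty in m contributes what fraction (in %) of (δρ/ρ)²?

(δρ/ρ)² = (1·δm/m)² + (-1·δV/V)²
  m term: (1×0.0416)² = 0.00173
  V term: (-1×0.0343)² = 0.00118
Total = 0.00291. Share from m = 0.00173/0.00291 = 0.595.

59.5%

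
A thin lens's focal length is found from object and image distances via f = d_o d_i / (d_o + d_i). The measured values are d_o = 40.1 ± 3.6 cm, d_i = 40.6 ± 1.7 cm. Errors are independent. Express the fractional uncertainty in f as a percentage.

∂f/∂d_o = (d_i/(d_o+d_i))² = 0.253;  ∂f/∂d_i = (d_o/(d_o+d_i))² = 0.247
δf = √((∂f/∂d_o · δd_o)² + (∂f/∂d_i · δd_i)²) = √(0.830 + 0.176) = 1.00 cm
f = 20.2 cm, so δf/f = 1.00/20.2 = 0.0497.

4.97%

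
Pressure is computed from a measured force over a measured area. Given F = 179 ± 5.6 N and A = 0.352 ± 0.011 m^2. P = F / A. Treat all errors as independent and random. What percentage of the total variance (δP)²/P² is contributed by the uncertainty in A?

49.9%

(δP/P)² = (1·δF/F)² + (-1·δA/A)²
  F term: (1×0.0313)² = 0.000979
  A term: (-1×0.0312)² = 0.000977
Total = 0.00196. Share from A = 0.000977/0.00196 = 0.499.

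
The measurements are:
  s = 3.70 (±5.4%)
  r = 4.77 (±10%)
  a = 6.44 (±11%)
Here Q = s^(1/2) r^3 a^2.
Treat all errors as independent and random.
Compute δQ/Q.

0.373

Relative error in a monomial: (δQ/Q)² = Σ (nᵢ · δxᵢ/xᵢ)².
  (½·δs/s)² = (0.5×0.0540)² = 0.000729;  (3·δr/r)² = (3×0.100)² = 0.0900;  (2·δa/a)² = (2×0.110)² = 0.0484
δQ/Q = √(0.139) = 0.373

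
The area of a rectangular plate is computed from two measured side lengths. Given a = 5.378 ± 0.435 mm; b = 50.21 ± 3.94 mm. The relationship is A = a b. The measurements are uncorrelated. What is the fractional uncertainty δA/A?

0.113

For a monomial A ∝ a, b, fractional errors add in quadrature:
  (1·δa/a)² = (1×0.0809)² = 0.00654;  (1·δb/b)² = (1×0.0785)² = 0.00616
δA/A = √(0.0127) = 0.113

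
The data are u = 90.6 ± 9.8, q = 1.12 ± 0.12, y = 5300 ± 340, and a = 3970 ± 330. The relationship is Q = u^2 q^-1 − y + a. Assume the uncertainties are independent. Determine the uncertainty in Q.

Let p = u^2·q^-1 = 7330. δp/p = √((2·δu/u)² + (-1·δq/q)²) = √(0.0468 + 0.0115) = 0.241, so δp = 1770.
Q = p − y + a: δQ = √(δp² + δy² + δa²) = √(3.13e+06 + 1.16e+05 + 1.09e+05) = 1830

1830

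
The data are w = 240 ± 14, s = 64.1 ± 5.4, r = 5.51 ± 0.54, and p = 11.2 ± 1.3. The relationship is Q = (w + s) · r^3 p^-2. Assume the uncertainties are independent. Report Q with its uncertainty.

Let u = w + s = 304. δu = √(δw² + δs²) = √(196 + 29.2) = 15.0, so δu/u = 0.0493.
Q is then a monomial in u, r, p:
δQ/Q = √((δu/u)² + (3·δr/r)² + (-2·δp/p)²) = √(0.00243 + 0.0864 + 0.0539) = 0.378
Q = 406, so δQ = 0.378 × 406 = 153.

406 ± 153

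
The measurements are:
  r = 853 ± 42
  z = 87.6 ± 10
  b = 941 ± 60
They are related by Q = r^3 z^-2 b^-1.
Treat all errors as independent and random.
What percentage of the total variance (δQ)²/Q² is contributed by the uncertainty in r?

(δQ/Q)² = (3·δr/r)² + (-2·δz/z)² + (-1·δb/b)²
  r term: (3×0.0492)² = 0.0218
  z term: (-2×0.114)² = 0.0521
  b term: (-1×0.0638)² = 0.00407
Total = 0.0780. Share from r = 0.0218/0.0780 = 0.280.

28.0%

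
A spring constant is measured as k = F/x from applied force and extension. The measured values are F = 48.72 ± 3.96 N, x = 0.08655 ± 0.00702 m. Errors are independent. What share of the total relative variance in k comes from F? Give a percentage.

(δk/k)² = (1·δF/F)² + (-1·δx/x)²
  F term: (1×0.0813)² = 0.00661
  x term: (-1×0.0811)² = 0.00658
Total = 0.0132. Share from F = 0.00661/0.0132 = 0.501.

50.1%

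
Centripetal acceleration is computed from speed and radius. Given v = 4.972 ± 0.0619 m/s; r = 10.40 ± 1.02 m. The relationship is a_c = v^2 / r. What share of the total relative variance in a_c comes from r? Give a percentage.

93.9%

(δa_c/a_c)² = (2·δv/v)² + (-1·δr/r)²
  v term: (2×0.0124)² = 0.000620
  r term: (-1×0.0981)² = 0.00962
Total = 0.0102. Share from r = 0.00962/0.0102 = 0.939.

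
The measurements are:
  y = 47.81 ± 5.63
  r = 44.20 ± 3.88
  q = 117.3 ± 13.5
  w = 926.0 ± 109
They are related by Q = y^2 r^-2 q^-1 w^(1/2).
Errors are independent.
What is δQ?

0.0974

Q is a product of powers, so relative uncertainties combine in quadrature:
  (2·δy/y)² = (2×0.118)² = 0.0555;  (-2·δr/r)² = (-2×0.0878)² = 0.0308;  (-1·δq/q)² = (-1×0.115)² = 0.0132;  (½·δw/w)² = (0.5×0.118)² = 0.00346
δQ/Q = √(0.103) = 0.321
Q = 0.3035, so δQ = 0.321 × 0.3035 = 0.0974.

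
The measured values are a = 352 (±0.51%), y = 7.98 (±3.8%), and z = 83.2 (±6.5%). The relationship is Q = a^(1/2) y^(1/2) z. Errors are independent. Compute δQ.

299

Each factor contributes (exponent × relative error)² to (δQ/Q)²:
  (½·δa/a)² = (0.5×0.00510)² = 6.5e-06;  (½·δy/y)² = (0.5×0.0380)² = 0.000361;  (1·δz/z)² = (1×0.0650)² = 0.00423
δQ/Q = √(0.00459) = 0.0678
Q = 4410, so δQ = 0.0678 × 4410 = 299.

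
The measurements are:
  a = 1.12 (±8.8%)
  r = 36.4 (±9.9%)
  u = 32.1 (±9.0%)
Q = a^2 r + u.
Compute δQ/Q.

0.124

Let p = a^2·r = 45.7. δp/p = √((2·δa/a)² + (1·δr/r)²) = √(0.0310 + 0.00980) = 0.202, so δp = 9.22.
Q = p + u: δQ = √(δp² + δu²) = √(85.0 + 8.35) = 9.66
Q = 77.8, so δQ/Q = 9.66/77.8 = 0.124.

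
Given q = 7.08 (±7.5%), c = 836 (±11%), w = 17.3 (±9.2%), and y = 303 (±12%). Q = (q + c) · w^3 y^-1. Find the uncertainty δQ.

4610

Let u = q + c = 843. δu = √(δq² + δc²) = √(0.282 + 8460) = 92.0, so δu/u = 0.109.
Q is then a monomial in u, w, y:
δQ/Q = √((δu/u)² + (3·δw/w)² + (-1·δy/y)²) = √(0.0119 + 0.0762 + 0.0144) = 0.320
Q = 14400, so δQ = 0.320 × 14400 = 4610.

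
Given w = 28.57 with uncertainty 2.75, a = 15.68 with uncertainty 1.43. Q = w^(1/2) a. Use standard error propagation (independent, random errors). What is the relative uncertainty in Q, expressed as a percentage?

Relative error in a monomial: (δQ/Q)² = Σ (nᵢ · δxᵢ/xᵢ)².
  (½·δw/w)² = (0.5×0.0963)² = 0.00232;  (1·δa/a)² = (1×0.0912)² = 0.00832
δQ/Q = √(0.0106) = 0.103

10.3%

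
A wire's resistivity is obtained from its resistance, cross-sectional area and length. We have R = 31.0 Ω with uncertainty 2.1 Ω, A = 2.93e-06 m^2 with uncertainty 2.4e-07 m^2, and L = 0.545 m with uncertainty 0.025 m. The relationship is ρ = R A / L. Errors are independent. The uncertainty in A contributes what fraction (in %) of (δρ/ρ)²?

50.1%

(δρ/ρ)² = (1·δR/R)² + (1·δA/A)² + (-1·δL/L)²
  R term: (1×0.0677)² = 0.00459
  A term: (1×0.0819)² = 0.00671
  L term: (-1×0.0459)² = 0.00210
Total = 0.0134. Share from A = 0.00671/0.0134 = 0.501.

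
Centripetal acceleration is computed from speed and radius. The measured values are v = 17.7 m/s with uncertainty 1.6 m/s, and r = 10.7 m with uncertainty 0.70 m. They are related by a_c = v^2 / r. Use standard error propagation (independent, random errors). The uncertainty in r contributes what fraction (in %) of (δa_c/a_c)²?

11.6%

(δa_c/a_c)² = (2·δv/v)² + (-1·δr/r)²
  v term: (2×0.0904)² = 0.0327
  r term: (-1×0.0654)² = 0.00428
Total = 0.0370. Share from r = 0.00428/0.0370 = 0.116.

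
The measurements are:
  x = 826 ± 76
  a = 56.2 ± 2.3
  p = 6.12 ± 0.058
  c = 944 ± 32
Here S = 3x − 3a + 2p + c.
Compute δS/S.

0.0705

S is a linear combination, so absolute uncertainties add in quadrature:
  (3·δx)² = 52000;  (3·δa)² = 47.6;  (2·δp)² = 0.0135;  (δc)² = 1020
δS = √(53100) = 230
S = 3270, so δS/S = 230/3270 = 0.0705.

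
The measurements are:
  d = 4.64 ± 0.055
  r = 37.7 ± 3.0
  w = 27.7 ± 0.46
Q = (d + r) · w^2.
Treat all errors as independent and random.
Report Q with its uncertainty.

32500 ± 2540

Let u = d + r = 42.3. δu = √(δd² + δr²) = √(0.00302 + 9.00) = 3.00, so δu/u = 0.0709.
Q is then a monomial in u, w:
δQ/Q = √((δu/u)² + (2·δw/w)²) = √(0.00502 + 0.00110) = 0.0783
Q = 32500, so δQ = 0.0783 × 32500 = 2540.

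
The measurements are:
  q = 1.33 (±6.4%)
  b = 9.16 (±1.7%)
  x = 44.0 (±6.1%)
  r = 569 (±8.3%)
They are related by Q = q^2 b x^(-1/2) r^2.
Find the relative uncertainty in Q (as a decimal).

Since Q is a product/quotient, work with relative uncertainties:
  (2·δq/q)² = (2×0.0640)² = 0.0164;  (1·δb/b)² = (1×0.0170)² = 0.000289;  (−½·δx/x)² = (-0.5×0.0610)² = 0.000930;  (2·δr/r)² = (2×0.0830)² = 0.0276
δQ/Q = √(0.0452) = 0.213

0.213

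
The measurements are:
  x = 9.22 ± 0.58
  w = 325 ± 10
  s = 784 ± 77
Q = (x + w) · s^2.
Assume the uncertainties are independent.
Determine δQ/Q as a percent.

19.9%

Let u = x + w = 334. δu = √(δx² + δw²) = √(0.336 + 100) = 10.0, so δu/u = 0.0300.
Q is then a monomial in u, s:
δQ/Q = √((δu/u)² + (2·δs/s)²) = √(0.000898 + 0.0386) = 0.199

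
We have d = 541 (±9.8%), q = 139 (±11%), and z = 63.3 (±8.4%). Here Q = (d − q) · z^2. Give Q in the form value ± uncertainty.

(1.61 ± 0.349) × 10^6

Let u = d − q = 402. δu = √(δd² + δq²) = √(2810 + 234) = 55.2, so δu/u = 0.137.
Q is then a monomial in u, z:
δQ/Q = √((δu/u)² + (2·δz/z)²) = √(0.0188 + 0.0282) = 0.217
Q = 1.61e+06, so δQ = 0.217 × 1.61e+06 = 3.49e+05.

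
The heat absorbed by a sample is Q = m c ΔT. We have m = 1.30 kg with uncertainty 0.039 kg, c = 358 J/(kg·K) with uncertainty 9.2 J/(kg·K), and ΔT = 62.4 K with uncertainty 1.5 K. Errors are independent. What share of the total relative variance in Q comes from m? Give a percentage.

42.1%

(δQ/Q)² = (1·δm/m)² + (1·δc/c)² + (1·δΔT/ΔT)²
  m term: (1×0.0300)² = 0.000900
  c term: (1×0.0257)² = 0.000660
  ΔT term: (1×0.0240)² = 0.000578
Total = 0.00214. Share from m = 0.000900/0.00214 = 0.421.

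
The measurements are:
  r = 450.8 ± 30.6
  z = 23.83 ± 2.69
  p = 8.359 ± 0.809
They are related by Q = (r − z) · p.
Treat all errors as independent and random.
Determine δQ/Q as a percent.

Let u = r − z = 427.0. δu = √(δr² + δz²) = √(936 + 7.24) = 30.7, so δu/u = 0.0719.
Q is then a monomial in u, p:
δQ/Q = √((δu/u)² + (1·δp/p)²) = √(0.00518 + 0.00937) = 0.121

12.1%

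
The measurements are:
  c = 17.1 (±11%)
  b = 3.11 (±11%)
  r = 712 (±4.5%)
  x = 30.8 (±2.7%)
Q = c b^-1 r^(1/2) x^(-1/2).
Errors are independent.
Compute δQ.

4.17

Since Q is a product/quotient, work with relative uncertainties:
  (1·δc/c)² = (1×0.110)² = 0.0121;  (-1·δb/b)² = (-1×0.110)² = 0.0121;  (½·δr/r)² = (0.5×0.0450)² = 0.000506;  (−½·δx/x)² = (-0.5×0.0270)² = 0.000182
δQ/Q = √(0.0249) = 0.158
Q = 26.4, so δQ = 0.158 × 26.4 = 4.17.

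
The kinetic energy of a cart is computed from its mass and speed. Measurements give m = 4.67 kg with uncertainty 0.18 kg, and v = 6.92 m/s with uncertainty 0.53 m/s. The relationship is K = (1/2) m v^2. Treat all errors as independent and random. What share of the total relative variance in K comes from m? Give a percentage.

(δK/K)² = (1·δm/m)² + (2·δv/v)²
  m term: (1×0.0385)² = 0.00149
  v term: (2×0.0766)² = 0.0235
Total = 0.0249. Share from m = 0.00149/0.0249 = 0.0595.

5.95%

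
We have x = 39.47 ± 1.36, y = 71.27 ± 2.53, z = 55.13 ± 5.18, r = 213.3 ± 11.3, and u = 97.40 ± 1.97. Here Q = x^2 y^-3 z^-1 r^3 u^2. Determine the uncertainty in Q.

Since Q is a product/quotient, work with relative uncertainties:
  (2·δx/x)² = (2×0.0345)² = 0.00475;  (-3·δy/y)² = (-3×0.0355)² = 0.0113;  (-1·δz/z)² = (-1×0.0940)² = 0.00883;  (3·δr/r)² = (3×0.0530)² = 0.0253;  (2·δu/u)² = (2×0.0202)² = 0.00164
δQ/Q = √(0.0518) = 0.228
Q = 7.186e+06, so δQ = 0.228 × 7.186e+06 = 1.64e+06.

1.64e+06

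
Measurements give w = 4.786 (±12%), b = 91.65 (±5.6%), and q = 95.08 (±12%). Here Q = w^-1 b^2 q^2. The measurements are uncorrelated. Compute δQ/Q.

0.291

Products/powers → add relative errors in quadrature, weighted by exponent:
  (-1·δw/w)² = (-1×0.120)² = 0.0144;  (2·δb/b)² = (2×0.0560)² = 0.0125;  (2·δq/q)² = (2×0.120)² = 0.0576
δQ/Q = √(0.0845) = 0.291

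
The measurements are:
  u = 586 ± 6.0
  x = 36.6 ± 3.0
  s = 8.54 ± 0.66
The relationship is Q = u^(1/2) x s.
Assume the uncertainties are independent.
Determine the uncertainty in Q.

Each factor contributes (exponent × relative error)² to (δQ/Q)²:
  (½·δu/u)² = (0.5×0.0102)² = 2.62e-05;  (1·δx/x)² = (1×0.0820)² = 0.00672;  (1·δs/s)² = (1×0.0773)² = 0.00597
δQ/Q = √(0.0127) = 0.113
Q = 7570, so δQ = 0.113 × 7570 = 853.

853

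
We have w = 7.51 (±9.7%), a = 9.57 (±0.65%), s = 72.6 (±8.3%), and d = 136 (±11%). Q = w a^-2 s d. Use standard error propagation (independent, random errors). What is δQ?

Products/powers → add relative errors in quadrature, weighted by exponent:
  (1·δw/w)² = (1×0.0970)² = 0.00941;  (-2·δa/a)² = (-2×0.00650)² = 0.000169;  (1·δs/s)² = (1×0.0830)² = 0.00689;  (1·δd/d)² = (1×0.110)² = 0.0121
δQ/Q = √(0.0286) = 0.169
Q = 810, so δQ = 0.169 × 810 = 137.

137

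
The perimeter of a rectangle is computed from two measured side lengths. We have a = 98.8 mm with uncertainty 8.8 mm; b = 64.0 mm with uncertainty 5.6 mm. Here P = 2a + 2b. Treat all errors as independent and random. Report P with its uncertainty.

326 ± 20.9 mm

P is a linear combination, so absolute uncertainties add in quadrature:
  (2·δa)² = 310;  (2·δb)² = 125
δP = √(435) = 20.9 mm
P = 326 mm.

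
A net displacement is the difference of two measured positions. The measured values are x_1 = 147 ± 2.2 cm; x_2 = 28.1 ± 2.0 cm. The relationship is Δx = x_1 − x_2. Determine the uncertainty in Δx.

Sums and differences: (δΔx)² = Σ (cᵢ δxᵢ)².
  (δx_1)² = 4.84;  (δx_2)² = 4.00
δΔx = √(8.84) = 2.97 cm

2.97 cm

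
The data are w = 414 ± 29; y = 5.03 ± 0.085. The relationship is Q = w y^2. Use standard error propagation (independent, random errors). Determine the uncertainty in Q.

Since Q is a product/quotient, work with relative uncertainties:
  (1·δw/w)² = (1×0.0700)² = 0.00491;  (2·δy/y)² = (2×0.0169)² = 0.00114
δQ/Q = √(0.00605) = 0.0778
Q = 10500, so δQ = 0.0778 × 10500 = 815.

815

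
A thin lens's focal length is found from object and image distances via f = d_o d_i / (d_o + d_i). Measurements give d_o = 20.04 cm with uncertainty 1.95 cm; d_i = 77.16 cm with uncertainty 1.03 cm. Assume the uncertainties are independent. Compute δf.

∂f/∂d_o = (d_i/(d_o+d_i))² = 0.630;  ∂f/∂d_i = (d_o/(d_o+d_i))² = 0.0425
δf = √((∂f/∂d_o · δd_o)² + (∂f/∂d_i · δd_i)²) = √(1.51 + 0.00192) = 1.23 cm

1.23 cm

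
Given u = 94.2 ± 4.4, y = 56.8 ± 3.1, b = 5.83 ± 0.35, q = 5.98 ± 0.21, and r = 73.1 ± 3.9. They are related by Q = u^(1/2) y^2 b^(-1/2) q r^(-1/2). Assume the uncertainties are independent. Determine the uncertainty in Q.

1120

Since Q is a product/quotient, work with relative uncertainties:
  (½·δu/u)² = (0.5×0.0467)² = 0.000545;  (2·δy/y)² = (2×0.0546)² = 0.0119;  (−½·δb/b)² = (-0.5×0.0600)² = 0.000901;  (1·δq/q)² = (1×0.0351)² = 0.00123;  (−½·δr/r)² = (-0.5×0.0534)² = 0.000712
δQ/Q = √(0.0153) = 0.124
Q = 9070, so δQ = 0.124 × 9070 = 1120.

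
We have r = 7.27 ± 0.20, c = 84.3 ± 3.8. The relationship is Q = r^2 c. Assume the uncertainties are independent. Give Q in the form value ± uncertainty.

Since Q is a product/quotient, work with relative uncertainties:
  (2·δr/r)² = (2×0.0275)² = 0.00303;  (1·δc/c)² = (1×0.0451)² = 0.00203
δQ/Q = √(0.00506) = 0.0711
Q = 4460, so δQ = 0.0711 × 4460 = 317.

4460 ± 317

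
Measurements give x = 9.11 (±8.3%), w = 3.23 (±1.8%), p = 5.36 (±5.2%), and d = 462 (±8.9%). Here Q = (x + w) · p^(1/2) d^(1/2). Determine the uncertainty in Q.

49.3

Let u = x + w = 12.3. δu = √(δx² + δw²) = √(0.572 + 0.00338) = 0.758, so δu/u = 0.0615.
Q is then a monomial in u, p, d:
δQ/Q = √((δu/u)² + (½·δp/p)² + (½·δd/d)²) = √(0.00378 + 0.000676 + 0.00198) = 0.0802
Q = 614, so δQ = 0.0802 × 614 = 49.3.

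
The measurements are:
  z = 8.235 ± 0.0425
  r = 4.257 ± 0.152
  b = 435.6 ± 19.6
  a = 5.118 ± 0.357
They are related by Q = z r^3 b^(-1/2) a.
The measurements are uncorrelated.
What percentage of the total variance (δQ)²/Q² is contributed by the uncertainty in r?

(δQ/Q)² = (1·δz/z)² + (3·δr/r)² + (−½·δb/b)² + (1·δa/a)²
  z term: (1×0.00516)² = 2.66e-05
  r term: (3×0.0357)² = 0.0115
  b term: (-0.5×0.0450)² = 0.000506
  a term: (1×0.0698)² = 0.00487
Total = 0.0169. Share from r = 0.0115/0.0169 = 0.680.

68.0%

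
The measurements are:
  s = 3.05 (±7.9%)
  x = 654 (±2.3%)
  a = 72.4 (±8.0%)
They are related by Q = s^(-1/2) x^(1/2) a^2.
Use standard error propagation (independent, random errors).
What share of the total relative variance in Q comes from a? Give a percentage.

93.8%

(δQ/Q)² = (−½·δs/s)² + (½·δx/x)² + (2·δa/a)²
  s term: (-0.5×0.0790)² = 0.00156
  x term: (0.5×0.0230)² = 0.000132
  a term: (2×0.0800)² = 0.0256
Total = 0.0273. Share from a = 0.0256/0.0273 = 0.938.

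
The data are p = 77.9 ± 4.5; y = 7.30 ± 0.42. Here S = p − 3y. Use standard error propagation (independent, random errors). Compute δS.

Sums and differences: (δS)² = Σ (cᵢ δxᵢ)².
  (δp)² = 20.2;  (3·δy)² = 1.59
δS = √(21.8) = 4.67

4.67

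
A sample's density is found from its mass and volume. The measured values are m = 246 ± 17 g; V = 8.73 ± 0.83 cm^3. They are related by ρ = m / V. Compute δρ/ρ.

Since ρ is a product/quotient, work with relative uncertainties:
  (1·δm/m)² = (1×0.0691)² = 0.00478;  (-1·δV/V)² = (-1×0.0951)² = 0.00904
δρ/ρ = √(0.0138) = 0.118

0.118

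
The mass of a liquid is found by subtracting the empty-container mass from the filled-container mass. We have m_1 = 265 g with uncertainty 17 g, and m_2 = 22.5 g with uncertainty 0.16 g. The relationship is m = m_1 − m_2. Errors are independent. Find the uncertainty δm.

17.0 g

Sums and differences: (δm)² = Σ (cᵢ δxᵢ)².
  (δm_1)² = 289;  (δm_2)² = 0.0256
δm = √(289) = 17.0 g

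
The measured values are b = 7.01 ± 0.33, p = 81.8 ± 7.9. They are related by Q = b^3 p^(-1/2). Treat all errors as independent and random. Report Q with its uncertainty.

Since Q is a product/quotient, work with relative uncertainties:
  (3·δb/b)² = (3×0.0471)² = 0.0199;  (−½·δp/p)² = (-0.5×0.0966)² = 0.00233
δQ/Q = √(0.0223) = 0.149
Q = 38.1, so δQ = 0.149 × 38.1 = 5.68.

38.1 ± 5.68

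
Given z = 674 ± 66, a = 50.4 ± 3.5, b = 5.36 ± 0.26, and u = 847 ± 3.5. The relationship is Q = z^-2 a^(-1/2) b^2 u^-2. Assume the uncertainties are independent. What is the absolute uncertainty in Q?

2.75e-12

Relative error in a monomial: (δQ/Q)² = Σ (nᵢ · δxᵢ/xᵢ)².
  (-2·δz/z)² = (-2×0.0979)² = 0.0384;  (−½·δa/a)² = (-0.5×0.0694)² = 0.00121;  (2·δb/b)² = (2×0.0485)² = 0.00941;  (-2·δu/u)² = (-2×0.00413)² = 6.83e-05
δQ/Q = √(0.0490) = 0.221
Q = 1.24e-11, so δQ = 0.221 × 1.24e-11 = 2.75e-12.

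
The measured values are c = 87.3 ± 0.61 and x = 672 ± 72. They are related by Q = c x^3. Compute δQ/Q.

0.322

Q is a product of powers, so relative uncertainties combine in quadrature:
  (1·δc/c)² = (1×0.00699)² = 4.88e-05;  (3·δx/x)² = (3×0.107)² = 0.103
δQ/Q = √(0.103) = 0.322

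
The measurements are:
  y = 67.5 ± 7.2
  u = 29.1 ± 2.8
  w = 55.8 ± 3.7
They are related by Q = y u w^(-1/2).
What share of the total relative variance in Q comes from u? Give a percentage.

42.6%

(δQ/Q)² = (1·δy/y)² + (1·δu/u)² + (−½·δw/w)²
  y term: (1×0.107)² = 0.0114
  u term: (1×0.0962)² = 0.00926
  w term: (-0.5×0.0663)² = 0.00110
Total = 0.0217. Share from u = 0.00926/0.0217 = 0.426.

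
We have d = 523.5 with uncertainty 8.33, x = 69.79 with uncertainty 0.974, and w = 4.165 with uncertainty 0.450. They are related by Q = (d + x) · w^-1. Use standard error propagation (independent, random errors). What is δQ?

Let u = d + x = 593.3. δu = √(δd² + δx²) = √(69.4 + 0.949) = 8.39, so δu/u = 0.0141.
Q is then a monomial in u, w:
δQ/Q = √((δu/u)² + (-1·δw/w)²) = √(0.000200 + 0.0117) = 0.109
Q = 142.4, so δQ = 0.109 × 142.4 = 15.5.

15.5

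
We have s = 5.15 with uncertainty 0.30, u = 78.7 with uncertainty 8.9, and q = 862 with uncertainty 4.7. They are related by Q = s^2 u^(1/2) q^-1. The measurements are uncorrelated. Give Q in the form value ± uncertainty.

Since Q is a product/quotient, work with relative uncertainties:
  (2·δs/s)² = (2×0.0583)² = 0.0136;  (½·δu/u)² = (0.5×0.113)² = 0.00320;  (-1·δq/q)² = (-1×0.00545)² = 2.97e-05
δQ/Q = √(0.0168) = 0.130
Q = 0.273, so δQ = 0.130 × 0.273 = 0.0354.

0.273 ± 0.0354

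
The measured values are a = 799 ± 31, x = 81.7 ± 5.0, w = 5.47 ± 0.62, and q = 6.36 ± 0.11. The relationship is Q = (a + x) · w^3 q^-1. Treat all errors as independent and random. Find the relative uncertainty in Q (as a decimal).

0.342

Let u = a + x = 881. δu = √(δa² + δx²) = √(961 + 25.0) = 31.4, so δu/u = 0.0357.
Q is then a monomial in u, w, q:
δQ/Q = √((δu/u)² + (3·δw/w)² + (-1·δq/q)²) = √(0.00127 + 0.116 + 0.000299) = 0.342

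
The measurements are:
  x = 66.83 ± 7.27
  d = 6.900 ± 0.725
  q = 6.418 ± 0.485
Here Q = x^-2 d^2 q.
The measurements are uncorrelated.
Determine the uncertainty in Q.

Relative error in a monomial: (δQ/Q)² = Σ (nᵢ · δxᵢ/xᵢ)².
  (-2·δx/x)² = (-2×0.109)² = 0.0473;  (2·δd/d)² = (2×0.105)² = 0.0442;  (1·δq/q)² = (1×0.0756)² = 0.00571
δQ/Q = √(0.0972) = 0.312
Q = 0.06842, so δQ = 0.312 × 0.06842 = 0.0213.

0.0213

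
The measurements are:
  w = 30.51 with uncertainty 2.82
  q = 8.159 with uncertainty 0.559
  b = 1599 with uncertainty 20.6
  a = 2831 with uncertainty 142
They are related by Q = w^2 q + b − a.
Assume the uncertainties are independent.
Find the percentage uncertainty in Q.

Let p = w^2·q = 7595. δp/p = √((2·δw/w)² + (1·δq/q)²) = √(0.0342 + 0.00469) = 0.197, so δp = 1500.
Q = p + b − a: δQ = √(δp² + δb² + δa²) = √(2.24e+06 + 424 + 20200) = 1500
Q = 6363, so δQ/Q = 1500/6363 = 0.236.

23.6%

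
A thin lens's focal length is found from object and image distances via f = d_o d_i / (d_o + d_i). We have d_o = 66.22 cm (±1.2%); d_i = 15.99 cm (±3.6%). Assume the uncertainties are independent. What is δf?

0.375 cm

∂f/∂d_o = (d_i/(d_o+d_i))² = 0.0378;  ∂f/∂d_i = (d_o/(d_o+d_i))² = 0.649
δf = √((∂f/∂d_o · δd_o)² + (∂f/∂d_i · δd_i)²) = √(0.000904 + 0.139) = 0.375 cm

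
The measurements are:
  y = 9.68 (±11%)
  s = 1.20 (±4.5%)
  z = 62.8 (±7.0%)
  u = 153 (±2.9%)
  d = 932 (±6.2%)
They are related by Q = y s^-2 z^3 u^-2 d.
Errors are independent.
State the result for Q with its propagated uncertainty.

66300 ± 17700

Relative error in a monomial: (δQ/Q)² = Σ (nᵢ · δxᵢ/xᵢ)².
  (1·δy/y)² = (1×0.110)² = 0.0121;  (-2·δs/s)² = (-2×0.0450)² = 0.00810;  (3·δz/z)² = (3×0.0700)² = 0.0441;  (-2·δu/u)² = (-2×0.0290)² = 0.00336;  (1·δd/d)² = (1×0.0620)² = 0.00384
δQ/Q = √(0.0715) = 0.267
Q = 66300, so δQ = 0.267 × 66300 = 17700.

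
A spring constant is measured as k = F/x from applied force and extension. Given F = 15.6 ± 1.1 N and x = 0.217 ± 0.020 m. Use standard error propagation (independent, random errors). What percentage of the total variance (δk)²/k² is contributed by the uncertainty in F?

(δk/k)² = (1·δF/F)² + (-1·δx/x)²
  F term: (1×0.0705)² = 0.00497
  x term: (-1×0.0922)² = 0.00849
Total = 0.0135. Share from F = 0.00497/0.0135 = 0.369.

36.9%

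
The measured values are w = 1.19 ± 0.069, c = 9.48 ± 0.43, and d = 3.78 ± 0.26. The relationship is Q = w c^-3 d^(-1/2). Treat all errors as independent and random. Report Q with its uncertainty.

0.000718 ± 0.000109

Relative error in a monomial: (δQ/Q)² = Σ (nᵢ · δxᵢ/xᵢ)².
  (1·δw/w)² = (1×0.0580)² = 0.00336;  (-3·δc/c)² = (-3×0.0454)² = 0.0185;  (−½·δd/d)² = (-0.5×0.0688)² = 0.00118
δQ/Q = √(0.0231) = 0.152
Q = 0.000718, so δQ = 0.152 × 0.000718 = 0.000109.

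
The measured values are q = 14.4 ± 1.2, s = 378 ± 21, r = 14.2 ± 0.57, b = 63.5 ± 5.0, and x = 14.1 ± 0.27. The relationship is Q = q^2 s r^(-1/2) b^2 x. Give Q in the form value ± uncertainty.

(1.18 ± 0.281) × 10^9

Relative error in a monomial: (δQ/Q)² = Σ (nᵢ · δxᵢ/xᵢ)².
  (2·δq/q)² = (2×0.0833)² = 0.0278;  (1·δs/s)² = (1×0.0556)² = 0.00309;  (−½·δr/r)² = (-0.5×0.0401)² = 0.000403;  (2·δb/b)² = (2×0.0787)² = 0.0248;  (1·δx/x)² = (1×0.0191)² = 0.000367
δQ/Q = √(0.0564) = 0.238
Q = 1.18e+09, so δQ = 0.238 × 1.18e+09 = 2.81e+08.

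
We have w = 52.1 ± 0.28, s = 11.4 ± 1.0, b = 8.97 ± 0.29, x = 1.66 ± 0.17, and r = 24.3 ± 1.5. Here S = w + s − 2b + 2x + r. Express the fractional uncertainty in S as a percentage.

2.66%

S is a linear combination, so absolute uncertainties add in quadrature:
  (δw)² = 0.0784;  (δs)² = 1.00;  (2·δb)² = 0.336;  (2·δx)² = 0.116;  (δr)² = 2.25
δS = √(3.78) = 1.94
S = 73.2, so δS/S = 1.94/73.2 = 0.0266.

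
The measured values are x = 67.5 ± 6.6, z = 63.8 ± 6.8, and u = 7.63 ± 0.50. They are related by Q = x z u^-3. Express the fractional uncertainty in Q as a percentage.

24.4%

Each factor contributes (exponent × relative error)² to (δQ/Q)²:
  (1·δx/x)² = (1×0.0978)² = 0.00956;  (1·δz/z)² = (1×0.107)² = 0.0114;  (-3·δu/u)² = (-3×0.0655)² = 0.0386
δQ/Q = √(0.0596) = 0.244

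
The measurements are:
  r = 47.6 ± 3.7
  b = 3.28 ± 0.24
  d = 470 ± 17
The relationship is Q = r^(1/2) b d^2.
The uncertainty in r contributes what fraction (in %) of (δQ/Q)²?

(δQ/Q)² = (½·δr/r)² + (1·δb/b)² + (2·δd/d)²
  r term: (0.5×0.0777)² = 0.00151
  b term: (1×0.0732)² = 0.00535
  d term: (2×0.0362)² = 0.00523
Total = 0.0121. Share from r = 0.00151/0.0121 = 0.125.

12.5%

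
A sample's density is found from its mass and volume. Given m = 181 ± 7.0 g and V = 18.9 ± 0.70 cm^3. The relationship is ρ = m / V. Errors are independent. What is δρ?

For a monomial ρ ∝ m, V^-1, fractional errors add in quadrature:
  (1·δm/m)² = (1×0.0387)² = 0.00150;  (-1·δV/V)² = (-1×0.0370)² = 0.00137
δρ/ρ = √(0.00287) = 0.0535
ρ = 9.58 g/cm^3, so δρ = 0.0535 × 9.58 = 0.513 g/cm^3.

0.513 g/cm^3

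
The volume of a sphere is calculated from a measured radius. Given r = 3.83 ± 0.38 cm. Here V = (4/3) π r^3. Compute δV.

V ∝ r^3, so δV/V = |3| · δr/r = 3 × 0.0992 = 0.298.
V = 235 cm^3, so δV = 0.298 × 235 = 70.0 cm^3.

70.0 cm^3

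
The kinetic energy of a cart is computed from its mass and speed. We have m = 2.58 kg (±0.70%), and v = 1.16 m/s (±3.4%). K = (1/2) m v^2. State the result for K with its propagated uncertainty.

Products/powers → add relative errors in quadrature, weighted by exponent:
  (1·δm/m)² = (1×0.00700)² = 4.9e-05;  (2·δv/v)² = (2×0.0340)² = 0.00462
δK/K = √(0.00467) = 0.0684
K = 1.74 J, so δK = 0.0684 × 1.74 = 0.119 J.

1.74 ± 0.119 J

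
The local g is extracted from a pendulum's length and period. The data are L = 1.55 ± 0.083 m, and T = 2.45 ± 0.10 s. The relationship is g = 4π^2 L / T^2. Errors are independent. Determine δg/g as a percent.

Products/powers → add relative errors in quadrature, weighted by exponent:
  (1·δL/L)² = (1×0.0535)² = 0.00287;  (-2·δT/T)² = (-2×0.0408)² = 0.00666
δg/g = √(0.00953) = 0.0976

9.76%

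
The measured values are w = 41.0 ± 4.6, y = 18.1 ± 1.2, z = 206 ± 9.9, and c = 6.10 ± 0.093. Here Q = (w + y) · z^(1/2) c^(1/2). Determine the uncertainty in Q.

177

Let u = w + y = 59.1. δu = √(δw² + δy²) = √(21.2 + 1.44) = 4.75, so δu/u = 0.0804.
Q is then a monomial in u, z, c:
δQ/Q = √((δu/u)² + (½·δz/z)² + (½·δc/c)²) = √(0.00647 + 0.000577 + 5.81e-05) = 0.0843
Q = 2100, so δQ = 0.0843 × 2100 = 177.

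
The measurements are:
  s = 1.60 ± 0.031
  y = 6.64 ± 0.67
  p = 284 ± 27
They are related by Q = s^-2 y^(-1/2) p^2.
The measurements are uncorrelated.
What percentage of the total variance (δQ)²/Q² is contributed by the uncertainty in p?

89.9%

(δQ/Q)² = (-2·δs/s)² + (−½·δy/y)² + (2·δp/p)²
  s term: (-2×0.0194)² = 0.00150
  y term: (-0.5×0.101)² = 0.00255
  p term: (2×0.0951)² = 0.0362
Total = 0.0402. Share from p = 0.0362/0.0402 = 0.899.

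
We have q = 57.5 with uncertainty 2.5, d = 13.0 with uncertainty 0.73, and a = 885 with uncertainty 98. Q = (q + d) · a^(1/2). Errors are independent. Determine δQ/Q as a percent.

Let u = q + d = 70.5. δu = √(δq² + δd²) = √(6.25 + 0.533) = 2.60, so δu/u = 0.0369.
Q is then a monomial in u, a:
δQ/Q = √((δu/u)² + (½·δa/a)²) = √(0.00136 + 0.00307) = 0.0666

6.66%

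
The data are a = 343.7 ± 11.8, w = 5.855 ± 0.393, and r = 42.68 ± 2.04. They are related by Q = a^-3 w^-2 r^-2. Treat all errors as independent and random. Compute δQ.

Each factor contributes (exponent × relative error)² to (δQ/Q)²:
  (-3·δa/a)² = (-3×0.0343)² = 0.0106;  (-2·δw/w)² = (-2×0.0671)² = 0.0180;  (-2·δr/r)² = (-2×0.0478)² = 0.00914
δQ/Q = √(0.0378) = 0.194
Q = 3.944e-13, so δQ = 0.194 × 3.944e-13 = 7.67e-14.

7.67e-14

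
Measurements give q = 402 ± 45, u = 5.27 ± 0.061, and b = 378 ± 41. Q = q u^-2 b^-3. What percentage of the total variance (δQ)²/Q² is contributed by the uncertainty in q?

10.5%

(δQ/Q)² = (1·δq/q)² + (-2·δu/u)² + (-3·δb/b)²
  q term: (1×0.112)² = 0.0125
  u term: (-2×0.0116)² = 0.000536
  b term: (-3×0.108)² = 0.106
Total = 0.119. Share from q = 0.0125/0.119 = 0.105.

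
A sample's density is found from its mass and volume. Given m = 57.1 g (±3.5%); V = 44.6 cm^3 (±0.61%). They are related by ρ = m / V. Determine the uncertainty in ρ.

Since ρ is a product/quotient, work with relative uncertainties:
  (1·δm/m)² = (1×0.0350)² = 0.00123;  (-1·δV/V)² = (-1×0.00610)² = 3.72e-05
δρ/ρ = √(0.00126) = 0.0355
ρ = 1.28 g/cm^3, so δρ = 0.0355 × 1.28 = 0.0455 g/cm^3.

0.0455 g/cm^3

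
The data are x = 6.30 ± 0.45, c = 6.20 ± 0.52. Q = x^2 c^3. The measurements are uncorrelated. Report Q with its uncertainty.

Since Q is a product/quotient, work with relative uncertainties:
  (2·δx/x)² = (2×0.0714)² = 0.0204;  (3·δc/c)² = (3×0.0839)² = 0.0633
δQ/Q = √(0.0837) = 0.289
Q = 9460, so δQ = 0.289 × 9460 = 2740.

9460 ± 2740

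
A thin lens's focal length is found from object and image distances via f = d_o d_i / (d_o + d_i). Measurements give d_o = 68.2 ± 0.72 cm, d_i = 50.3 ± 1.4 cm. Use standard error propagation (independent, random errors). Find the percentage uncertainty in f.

1.66%

∂f/∂d_o = (d_i/(d_o+d_i))² = 0.180;  ∂f/∂d_i = (d_o/(d_o+d_i))² = 0.331
δf = √((∂f/∂d_o · δd_o)² + (∂f/∂d_i · δd_i)²) = √(0.0168 + 0.215) = 0.482 cm
f = 28.9 cm, so δf/f = 0.482/28.9 = 0.0166.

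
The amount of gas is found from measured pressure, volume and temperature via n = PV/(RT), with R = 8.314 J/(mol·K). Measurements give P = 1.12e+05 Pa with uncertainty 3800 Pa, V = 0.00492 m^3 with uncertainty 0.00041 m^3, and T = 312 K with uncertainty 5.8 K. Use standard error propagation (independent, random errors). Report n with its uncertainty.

n is a product of powers, so relative uncertainties combine in quadrature:
  (1·δP/P)² = (1×0.0339)² = 0.00115;  (1·δV/V)² = (1×0.0833)² = 0.00694;  (-1·δT/T)² = (-1×0.0186)² = 0.000346
δn/n = √(0.00844) = 0.0919
n = 0.212 mol, so δn = 0.0919 × 0.212 = 0.0195 mol.

0.212 ± 0.0195 mol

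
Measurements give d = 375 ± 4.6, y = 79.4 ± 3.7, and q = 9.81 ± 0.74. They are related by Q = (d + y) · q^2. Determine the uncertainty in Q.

6620

Let u = d + y = 454. δu = √(δd² + δy²) = √(21.2 + 13.7) = 5.90, so δu/u = 0.0130.
Q is then a monomial in u, q:
δQ/Q = √((δu/u)² + (2·δq/q)²) = √(0.000169 + 0.0228) = 0.151
Q = 43700, so δQ = 0.151 × 43700 = 6620.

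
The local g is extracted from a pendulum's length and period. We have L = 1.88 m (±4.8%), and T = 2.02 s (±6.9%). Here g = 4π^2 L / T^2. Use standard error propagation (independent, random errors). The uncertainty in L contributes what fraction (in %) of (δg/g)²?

10.8%

(δg/g)² = (1·δL/L)² + (-2·δT/T)²
  L term: (1×0.0480)² = 0.00230
  T term: (-2×0.0690)² = 0.0190
Total = 0.0213. Share from L = 0.00230/0.0213 = 0.108.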